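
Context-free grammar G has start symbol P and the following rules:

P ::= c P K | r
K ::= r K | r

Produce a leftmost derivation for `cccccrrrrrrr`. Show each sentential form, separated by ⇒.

P ⇒ cPK   [P ::= c P K]
cPK ⇒ ccPKK   [P ::= c P K]
ccPKK ⇒ cccPKKK   [P ::= c P K]
cccPKKK ⇒ ccccPKKKK   [P ::= c P K]
ccccPKKKK ⇒ cccccPKKKKK   [P ::= c P K]
cccccPKKKKK ⇒ cccccrKKKKK   [P ::= r]
cccccrKKKKK ⇒ cccccrrKKKKK   [K ::= r K]
cccccrrKKKKK ⇒ cccccrrrKKKK   [K ::= r]
cccccrrrKKKK ⇒ cccccrrrrKKK   [K ::= r]
cccccrrrrKKK ⇒ cccccrrrrrKK   [K ::= r]
cccccrrrrrKK ⇒ cccccrrrrrrK   [K ::= r]
cccccrrrrrrK ⇒ cccccrrrrrrr   [K ::= r]

P ⇒ cPK ⇒ ccPKK ⇒ cccPKKK ⇒ ccccPKKKK ⇒ cccccPKKKKK ⇒ cccccrKKKKK ⇒ cccccrrKKKKK ⇒ cccccrrrKKKK ⇒ cccccrrrrKKK ⇒ cccccrrrrrKK ⇒ cccccrrrrrrK ⇒ cccccrrrrrrr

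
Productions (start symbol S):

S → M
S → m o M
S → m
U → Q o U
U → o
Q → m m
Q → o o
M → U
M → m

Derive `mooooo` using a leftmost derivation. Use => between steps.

S => moM => moU => moQoU => mooooU => mooooo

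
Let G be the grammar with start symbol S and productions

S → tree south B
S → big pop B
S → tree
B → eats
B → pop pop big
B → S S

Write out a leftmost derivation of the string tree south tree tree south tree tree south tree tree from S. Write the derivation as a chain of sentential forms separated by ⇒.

S ⇒ tree south B ⇒ tree south S S ⇒ tree south tree S ⇒ tree south tree tree south B ⇒ tree south tree tree south S S ⇒ tree south tree tree south tree S ⇒ tree south tree tree south tree tree south B ⇒ tree south tree tree south tree tree south S S ⇒ tree south tree tree south tree tree south tree S ⇒ tree south tree tree south tree tree south tree tree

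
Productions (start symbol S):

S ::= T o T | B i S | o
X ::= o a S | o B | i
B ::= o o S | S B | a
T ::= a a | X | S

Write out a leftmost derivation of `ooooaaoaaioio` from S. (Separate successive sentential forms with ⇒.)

S ⇒ BiS   [S ::= B i S]
BiS ⇒ ooSiS   [B ::= o o S]
ooSiS ⇒ ooBiSiS   [S ::= B i S]
ooBiSiS ⇒ ooooSiSiS   [B ::= o o S]
ooooSiSiS ⇒ ooooToTiSiS   [S ::= T o T]
ooooToTiSiS ⇒ ooooaaoTiSiS   [T ::= a a]
ooooaaoTiSiS ⇒ ooooaaoaaiSiS   [T ::= a a]
ooooaaoaaiSiS ⇒ ooooaaoaaioiS   [S ::= o]
ooooaaoaaioiS ⇒ ooooaaoaaioio   [S ::= o]

S ⇒ BiS ⇒ ooSiS ⇒ ooBiSiS ⇒ ooooSiSiS ⇒ ooooToTiSiS ⇒ ooooaaoTiSiS ⇒ ooooaaoaaiSiS ⇒ ooooaaoaaioiS ⇒ ooooaaoaaioio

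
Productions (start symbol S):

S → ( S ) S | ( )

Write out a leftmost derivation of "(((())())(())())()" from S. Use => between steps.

S=>(S)S=>((S)S)S=>(((S)S)S)S=>(((())S)S)S=>(((())())S)S=>(((())())(S)S)S=>(((())())(())S)S=>(((())())(())())S=>(((())())(())())()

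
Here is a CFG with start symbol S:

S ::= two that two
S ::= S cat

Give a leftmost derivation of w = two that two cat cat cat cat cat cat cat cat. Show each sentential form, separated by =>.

S => S cat   [S ::= S cat]
S cat => S cat cat   [S ::= S cat]
S cat cat => S cat cat cat   [S ::= S cat]
S cat cat cat => S cat cat cat cat   [S ::= S cat]
S cat cat cat cat => S cat cat cat cat cat   [S ::= S cat]
S cat cat cat cat cat => S cat cat cat cat cat cat   [S ::= S cat]
S cat cat cat cat cat cat => S cat cat cat cat cat cat cat   [S ::= S cat]
S cat cat cat cat cat cat cat => S cat cat cat cat cat cat cat cat   [S ::= S cat]
S cat cat cat cat cat cat cat cat => two that two cat cat cat cat cat cat cat cat   [S ::= two that two]

S => S cat => S cat cat => S cat cat cat => S cat cat cat cat => S cat cat cat cat cat => S cat cat cat cat cat cat => S cat cat cat cat cat cat cat => S cat cat cat cat cat cat cat cat => two that two cat cat cat cat cat cat cat cat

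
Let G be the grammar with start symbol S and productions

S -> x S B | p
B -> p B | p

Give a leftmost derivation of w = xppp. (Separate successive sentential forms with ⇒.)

S⇒xSB⇒xpB⇒xppB⇒xppp

S ⇒ xSB   [S -> x S B]
xSB ⇒ xpB   [S -> p]
xpB ⇒ xppB   [B -> p B]
xppB ⇒ xppp   [B -> p]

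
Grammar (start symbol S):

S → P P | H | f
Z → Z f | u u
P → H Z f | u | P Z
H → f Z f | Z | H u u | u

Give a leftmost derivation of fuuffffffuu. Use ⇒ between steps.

S ⇒ H   [S → H]
H ⇒ Huu   [H → H u u]
Huu ⇒ fZfuu   [H → f Z f]
fZfuu ⇒ fZffuu   [Z → Z f]
fZffuu ⇒ fZfffuu   [Z → Z f]
fZfffuu ⇒ fZffffuu   [Z → Z f]
fZffffuu ⇒ fZfffffuu   [Z → Z f]
fZfffffuu ⇒ fZffffffuu   [Z → Z f]
fZffffffuu ⇒ fuuffffffuu   [Z → u u]

S ⇒ H ⇒ Huu ⇒ fZfuu ⇒ fZffuu ⇒ fZfffuu ⇒ fZffffuu ⇒ fZfffffuu ⇒ fZffffffuu ⇒ fuuffffffuu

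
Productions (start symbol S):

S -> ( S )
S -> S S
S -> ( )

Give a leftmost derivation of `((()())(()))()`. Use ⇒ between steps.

S ⇒ SS ⇒ (S)S ⇒ (SS)S ⇒ ((S)S)S ⇒ ((SS)S)S ⇒ ((()S)S)S ⇒ ((()())S)S ⇒ ((()())(S))S ⇒ ((()())(()))S ⇒ ((()())(()))()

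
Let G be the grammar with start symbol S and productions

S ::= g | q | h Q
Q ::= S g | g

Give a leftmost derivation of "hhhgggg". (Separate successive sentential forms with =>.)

S=>hQ=>hSg=>hhQg=>hhSgg=>hhhQgg=>hhhSggg=>hhhgggg

S => hQ   [S ::= h Q]
hQ => hSg   [Q ::= S g]
hSg => hhQg   [S ::= h Q]
hhQg => hhSgg   [Q ::= S g]
hhSgg => hhhQgg   [S ::= h Q]
hhhQgg => hhhSggg   [Q ::= S g]
hhhSggg => hhhgggg   [S ::= g]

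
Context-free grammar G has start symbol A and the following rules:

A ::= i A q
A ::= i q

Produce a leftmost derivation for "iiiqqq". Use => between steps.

A=>iAq=>iiAqq=>iiiqqq

A => iAq   [A ::= i A q]
iAq => iiAqq   [A ::= i A q]
iiAqq => iiiqqq   [A ::= i q]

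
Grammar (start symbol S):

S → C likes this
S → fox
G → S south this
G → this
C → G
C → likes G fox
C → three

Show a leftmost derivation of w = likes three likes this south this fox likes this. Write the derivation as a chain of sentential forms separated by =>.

S => C likes this   [S → C likes this]
C likes this => likes G fox likes this   [C → likes G fox]
likes G fox likes this => likes S south this fox likes this   [G → S south this]
likes S south this fox likes this => likes C likes this south this fox likes this   [S → C likes this]
likes C likes this south this fox likes this => likes three likes this south this fox likes this   [C → three]

S => C likes this => likes G fox likes this => likes S south this fox likes this => likes C likes this south this fox likes this => likes three likes this south this fox likes this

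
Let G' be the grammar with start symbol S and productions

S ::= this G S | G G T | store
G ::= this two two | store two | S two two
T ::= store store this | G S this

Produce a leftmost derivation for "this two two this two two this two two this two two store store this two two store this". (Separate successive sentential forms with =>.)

S => G G T   [S ::= G G T]
G G T => this two two G T   [G ::= this two two]
this two two G T => this two two this two two T   [G ::= this two two]
this two two this two two T => this two two this two two G S this   [T ::= G S this]
this two two this two two G S this => this two two this two two S two two S this   [G ::= S two two]
this two two this two two S two two S this => this two two this two two G G T two two S this   [S ::= G G T]
this two two this two two G G T two two S this => this two two this two two this two two G T two two S this   [G ::= this two two]
this two two this two two this two two G T two two S this => this two two this two two this two two this two two T two two S this   [G ::= this two two]
this two two this two two this two two this two two T two two S this => this two two this two two this two two this two two store store this two two S this   [T ::= store store this]
this two two this two two this two two this two two store store this two two S this => this two two this two two this two two this two two store store this two two store this   [S ::= store]

S => G G T => this two two G T => this two two this two two T => this two two this two two G S this => this two two this two two S two two S this => this two two this two two G G T two two S this => this two two this two two this two two G T two two S this => this two two this two two this two two this two two T two two S this => this two two this two two this two two this two two store store this two two S this => this two two this two two this two two this two two store store this two two store this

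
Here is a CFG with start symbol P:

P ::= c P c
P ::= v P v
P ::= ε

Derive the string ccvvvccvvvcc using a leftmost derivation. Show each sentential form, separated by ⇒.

P ⇒ cPc   [P ::= c P c]
cPc ⇒ ccPcc   [P ::= c P c]
ccPcc ⇒ ccvPvcc   [P ::= v P v]
ccvPvcc ⇒ ccvvPvvcc   [P ::= v P v]
ccvvPvvcc ⇒ ccvvvPvvvcc   [P ::= v P v]
ccvvvPvvvcc ⇒ ccvvvcPcvvvcc   [P ::= c P c]
ccvvvcPcvvvcc ⇒ ccvvvccvvvcc   [P ::= ε]

P⇒cPc⇒ccPcc⇒ccvPvcc⇒ccvvPvvcc⇒ccvvvPvvvcc⇒ccvvvcPcvvvcc⇒ccvvvccvvvcc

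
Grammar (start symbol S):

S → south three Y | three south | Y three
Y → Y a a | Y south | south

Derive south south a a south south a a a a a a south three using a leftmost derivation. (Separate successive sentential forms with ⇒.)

S ⇒ Y three ⇒ Y south three ⇒ Y a a south three ⇒ Y a a a a south three ⇒ Y a a a a a a south three ⇒ Y south a a a a a a south three ⇒ Y south south a a a a a a south three ⇒ Y a a south south a a a a a a south three ⇒ Y south a a south south a a a a a a south three ⇒ south south a a south south a a a a a a south three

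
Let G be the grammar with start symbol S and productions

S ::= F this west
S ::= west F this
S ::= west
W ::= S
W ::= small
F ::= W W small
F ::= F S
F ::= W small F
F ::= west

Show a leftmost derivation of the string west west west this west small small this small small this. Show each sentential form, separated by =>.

S => west F this => west W W small this => west S W small this => west west F this W small this => west west W W small this W small this => west west S W small this W small this => west west F this west W small this W small this => west west west this west W small this W small this => west west west this west small small this W small this => west west west this west small small this small small this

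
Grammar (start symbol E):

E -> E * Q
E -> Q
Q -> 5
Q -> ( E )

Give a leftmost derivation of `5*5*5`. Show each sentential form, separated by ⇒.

E ⇒ E*Q   [E -> E * Q]
E*Q ⇒ E*Q*Q   [E -> E * Q]
E*Q*Q ⇒ Q*Q*Q   [E -> Q]
Q*Q*Q ⇒ 5*Q*Q   [Q -> 5]
5*Q*Q ⇒ 5*5*Q   [Q -> 5]
5*5*Q ⇒ 5*5*5   [Q -> 5]

E⇒E*Q⇒E*Q*Q⇒Q*Q*Q⇒5*Q*Q⇒5*5*Q⇒5*5*5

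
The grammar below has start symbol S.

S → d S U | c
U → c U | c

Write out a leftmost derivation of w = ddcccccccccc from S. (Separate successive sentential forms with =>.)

S=>dSU=>ddSUU=>ddcUU=>ddccUU=>ddcccUU=>ddccccU=>ddcccccU=>ddccccccU=>ddcccccccU=>ddccccccccU=>ddcccccccccU=>ddcccccccccc

S => dSU   [S → d S U]
dSU => ddSUU   [S → d S U]
ddSUU => ddcUU   [S → c]
ddcUU => ddccUU   [U → c U]
ddccUU => ddcccUU   [U → c U]
ddcccUU => ddccccU   [U → c]
ddccccU => ddcccccU   [U → c U]
ddcccccU => ddccccccU   [U → c U]
ddccccccU => ddcccccccU   [U → c U]
ddcccccccU => ddccccccccU   [U → c U]
ddccccccccU => ddcccccccccU   [U → c U]
ddcccccccccU => ddcccccccccc   [U → c]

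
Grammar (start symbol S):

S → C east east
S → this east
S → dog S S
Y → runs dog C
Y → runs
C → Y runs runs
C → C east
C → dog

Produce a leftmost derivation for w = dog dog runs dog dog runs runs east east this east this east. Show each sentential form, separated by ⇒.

S ⇒ dog S S   [S → dog S S]
dog S S ⇒ dog dog S S S   [S → dog S S]
dog dog S S S ⇒ dog dog C east east S S   [S → C east east]
dog dog C east east S S ⇒ dog dog Y runs runs east east S S   [C → Y runs runs]
dog dog Y runs runs east east S S ⇒ dog dog runs dog C runs runs east east S S   [Y → runs dog C]
dog dog runs dog C runs runs east east S S ⇒ dog dog runs dog dog runs runs east east S S   [C → dog]
dog dog runs dog dog runs runs east east S S ⇒ dog dog runs dog dog runs runs east east this east S   [S → this east]
dog dog runs dog dog runs runs east east this east S ⇒ dog dog runs dog dog runs runs east east this east this east   [S → this east]

S ⇒ dog S S ⇒ dog dog S S S ⇒ dog dog C east east S S ⇒ dog dog Y runs runs east east S S ⇒ dog dog runs dog C runs runs east east S S ⇒ dog dog runs dog dog runs runs east east S S ⇒ dog dog runs dog dog runs runs east east this east S ⇒ dog dog runs dog dog runs runs east east this east this east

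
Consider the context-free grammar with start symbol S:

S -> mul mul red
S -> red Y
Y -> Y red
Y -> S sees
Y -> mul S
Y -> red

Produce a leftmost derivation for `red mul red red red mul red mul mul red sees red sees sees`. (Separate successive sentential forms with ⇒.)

S ⇒ red Y ⇒ red mul S ⇒ red mul red Y ⇒ red mul red S sees ⇒ red mul red red Y sees ⇒ red mul red red S sees sees ⇒ red mul red red red Y sees sees ⇒ red mul red red red Y red sees sees ⇒ red mul red red red mul S red sees sees ⇒ red mul red red red mul red Y red sees sees ⇒ red mul red red red mul red S sees red sees sees ⇒ red mul red red red mul red mul mul red sees red sees sees

S ⇒ red Y   [S -> red Y]
red Y ⇒ red mul S   [Y -> mul S]
red mul S ⇒ red mul red Y   [S -> red Y]
red mul red Y ⇒ red mul red S sees   [Y -> S sees]
red mul red S sees ⇒ red mul red red Y sees   [S -> red Y]
red mul red red Y sees ⇒ red mul red red S sees sees   [Y -> S sees]
red mul red red S sees sees ⇒ red mul red red red Y sees sees   [S -> red Y]
red mul red red red Y sees sees ⇒ red mul red red red Y red sees sees   [Y -> Y red]
red mul red red red Y red sees sees ⇒ red mul red red red mul S red sees sees   [Y -> mul S]
red mul red red red mul S red sees sees ⇒ red mul red red red mul red Y red sees sees   [S -> red Y]
red mul red red red mul red Y red sees sees ⇒ red mul red red red mul red S sees red sees sees   [Y -> S sees]
red mul red red red mul red S sees red sees sees ⇒ red mul red red red mul red mul mul red sees red sees sees   [S -> mul mul red]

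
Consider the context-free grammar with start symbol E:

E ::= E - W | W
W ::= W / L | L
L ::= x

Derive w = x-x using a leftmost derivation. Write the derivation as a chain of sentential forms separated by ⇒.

E ⇒ E-W ⇒ W-W ⇒ L-W ⇒ x-W ⇒ x-L ⇒ x-x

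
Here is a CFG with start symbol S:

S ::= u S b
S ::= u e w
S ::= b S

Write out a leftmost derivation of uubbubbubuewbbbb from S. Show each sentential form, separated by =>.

S => uSb => uuSbb => uubSbb => uubbSbb => uubbuSbbb => uubbubSbbb => uubbubbSbbb => uubbubbuSbbbb => uubbubbubSbbbb => uubbubbubuewbbbb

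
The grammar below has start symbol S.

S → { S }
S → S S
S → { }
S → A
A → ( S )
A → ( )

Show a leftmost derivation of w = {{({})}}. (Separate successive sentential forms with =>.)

S => {S} => {{S}} => {{A}} => {{(S)}} => {{({})}}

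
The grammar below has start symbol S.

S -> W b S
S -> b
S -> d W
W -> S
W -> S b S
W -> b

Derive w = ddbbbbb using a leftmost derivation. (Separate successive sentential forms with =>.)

S => dW => dS => ddW => ddSbS => ddWbSbS => ddSbSbS => ddbbSbS => ddbbbbS => ddbbbbb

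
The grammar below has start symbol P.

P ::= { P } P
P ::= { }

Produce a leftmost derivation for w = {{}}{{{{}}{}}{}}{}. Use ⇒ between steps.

P⇒{P}P⇒{{}}P⇒{{}}{P}P⇒{{}}{{P}P}P⇒{{}}{{{P}P}P}P⇒{{}}{{{{}}P}P}P⇒{{}}{{{{}}{}}P}P⇒{{}}{{{{}}{}}{}}P⇒{{}}{{{{}}{}}{}}{}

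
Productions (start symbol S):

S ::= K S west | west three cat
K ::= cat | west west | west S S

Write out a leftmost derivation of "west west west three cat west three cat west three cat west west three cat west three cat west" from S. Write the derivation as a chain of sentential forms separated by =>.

S => K S west => west S S S west => west K S west S S west => west west S S S west S S west => west west west three cat S S west S S west => west west west three cat west three cat S west S S west => west west west three cat west three cat west three cat west S S west => west west west three cat west three cat west three cat west west three cat S west => west west west three cat west three cat west three cat west west three cat west three cat west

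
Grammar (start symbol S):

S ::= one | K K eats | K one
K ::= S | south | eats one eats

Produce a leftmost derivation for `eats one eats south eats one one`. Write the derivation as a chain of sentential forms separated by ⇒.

S ⇒ K one   [S ::= K one]
K one ⇒ S one   [K ::= S]
S one ⇒ K one one   [S ::= K one]
K one one ⇒ S one one   [K ::= S]
S one one ⇒ K K eats one one   [S ::= K K eats]
K K eats one one ⇒ eats one eats K eats one one   [K ::= eats one eats]
eats one eats K eats one one ⇒ eats one eats south eats one one   [K ::= south]

S ⇒ K one ⇒ S one ⇒ K one one ⇒ S one one ⇒ K K eats one one ⇒ eats one eats K eats one one ⇒ eats one eats south eats one one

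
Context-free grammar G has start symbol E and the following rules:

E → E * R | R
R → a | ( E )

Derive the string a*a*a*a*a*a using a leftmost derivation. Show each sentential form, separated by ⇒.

E⇒E*R⇒E*R*R⇒E*R*R*R⇒E*R*R*R*R⇒E*R*R*R*R*R⇒R*R*R*R*R*R⇒a*R*R*R*R*R⇒a*a*R*R*R*R⇒a*a*a*R*R*R⇒a*a*a*a*R*R⇒a*a*a*a*a*R⇒a*a*a*a*a*a

E ⇒ E*R   [E → E * R]
E*R ⇒ E*R*R   [E → E * R]
E*R*R ⇒ E*R*R*R   [E → E * R]
E*R*R*R ⇒ E*R*R*R*R   [E → E * R]
E*R*R*R*R ⇒ E*R*R*R*R*R   [E → E * R]
E*R*R*R*R*R ⇒ R*R*R*R*R*R   [E → R]
R*R*R*R*R*R ⇒ a*R*R*R*R*R   [R → a]
a*R*R*R*R*R ⇒ a*a*R*R*R*R   [R → a]
a*a*R*R*R*R ⇒ a*a*a*R*R*R   [R → a]
a*a*a*R*R*R ⇒ a*a*a*a*R*R   [R → a]
a*a*a*a*R*R ⇒ a*a*a*a*a*R   [R → a]
a*a*a*a*a*R ⇒ a*a*a*a*a*a   [R → a]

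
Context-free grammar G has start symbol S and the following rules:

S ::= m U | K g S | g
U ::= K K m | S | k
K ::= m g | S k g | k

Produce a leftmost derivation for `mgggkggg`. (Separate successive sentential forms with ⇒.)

S ⇒ KgS ⇒ SkggS ⇒ KgSkggS ⇒ mggSkggS ⇒ mgggkggS ⇒ mgggkggg

S ⇒ KgS   [S ::= K g S]
KgS ⇒ SkggS   [K ::= S k g]
SkggS ⇒ KgSkggS   [S ::= K g S]
KgSkggS ⇒ mggSkggS   [K ::= m g]
mggSkggS ⇒ mgggkggS   [S ::= g]
mgggkggS ⇒ mgggkggg   [S ::= g]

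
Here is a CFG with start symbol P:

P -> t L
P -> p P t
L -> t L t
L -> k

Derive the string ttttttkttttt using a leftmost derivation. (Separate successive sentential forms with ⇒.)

P ⇒ tL   [P -> t L]
tL ⇒ ttLt   [L -> t L t]
ttLt ⇒ tttLtt   [L -> t L t]
tttLtt ⇒ ttttLttt   [L -> t L t]
ttttLttt ⇒ tttttLtttt   [L -> t L t]
tttttLtttt ⇒ ttttttLttttt   [L -> t L t]
ttttttLttttt ⇒ ttttttkttttt   [L -> k]

P⇒tL⇒ttLt⇒tttLtt⇒ttttLttt⇒tttttLtttt⇒ttttttLttttt⇒ttttttkttttt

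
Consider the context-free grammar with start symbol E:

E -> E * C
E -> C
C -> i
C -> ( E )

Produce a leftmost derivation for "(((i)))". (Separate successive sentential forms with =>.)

E => C   [E -> C]
C => (E)   [C -> ( E )]
(E) => (C)   [E -> C]
(C) => ((E))   [C -> ( E )]
((E)) => ((C))   [E -> C]
((C)) => (((E)))   [C -> ( E )]
(((E))) => (((C)))   [E -> C]
(((C))) => (((i)))   [C -> i]

E => C => (E) => (C) => ((E)) => ((C)) => (((E))) => (((C))) => (((i)))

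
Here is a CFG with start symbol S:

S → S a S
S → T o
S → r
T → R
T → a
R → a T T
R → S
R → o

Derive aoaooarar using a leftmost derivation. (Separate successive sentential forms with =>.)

S => SaS => SaSaS => ToaSaS => aoaSaS => aoaToaS => aoaRoaS => aoaooaS => aoaooaSaS => aoaooaraS => aoaooarar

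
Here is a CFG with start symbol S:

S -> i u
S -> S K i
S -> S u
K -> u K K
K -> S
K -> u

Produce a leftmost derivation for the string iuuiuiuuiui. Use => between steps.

S=>SKi=>SKiKi=>SuKiKi=>SKiuKiKi=>SuKiuKiKi=>iuuKiuKiKi=>iuuSiuKiKi=>iuuiuiuKiKi=>iuuiuiuuiKi=>iuuiuiuuiui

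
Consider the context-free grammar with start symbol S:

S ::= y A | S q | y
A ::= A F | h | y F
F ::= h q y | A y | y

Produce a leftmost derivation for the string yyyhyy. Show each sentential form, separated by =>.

S => yA => yyF => yyAy => yyyFy => yyyAyy => yyyhyy

S => yA   [S ::= y A]
yA => yyF   [A ::= y F]
yyF => yyAy   [F ::= A y]
yyAy => yyyFy   [A ::= y F]
yyyFy => yyyAyy   [F ::= A y]
yyyAyy => yyyhyy   [A ::= h]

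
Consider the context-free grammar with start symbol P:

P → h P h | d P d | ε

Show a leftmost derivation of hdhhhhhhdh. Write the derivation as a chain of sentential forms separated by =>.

P=>hPh=>hdPdh=>hdhPhdh=>hdhhPhhdh=>hdhhhPhhhdh=>hdhhhhhhdh

P => hPh   [P → h P h]
hPh => hdPdh   [P → d P d]
hdPdh => hdhPhdh   [P → h P h]
hdhPhdh => hdhhPhhdh   [P → h P h]
hdhhPhhdh => hdhhhPhhhdh   [P → h P h]
hdhhhPhhhdh => hdhhhhhhdh   [P → ε]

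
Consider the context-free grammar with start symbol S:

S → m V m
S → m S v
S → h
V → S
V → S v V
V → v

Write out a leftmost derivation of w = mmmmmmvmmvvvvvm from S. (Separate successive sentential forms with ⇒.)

S ⇒ mVm ⇒ mSvVm ⇒ mmSvvVm ⇒ mmmSvvvVm ⇒ mmmmSvvvvVm ⇒ mmmmmVmvvvvVm ⇒ mmmmmSmvvvvVm ⇒ mmmmmmVmmvvvvVm ⇒ mmmmmmvmmvvvvVm ⇒ mmmmmmvmmvvvvvm

S ⇒ mVm   [S → m V m]
mVm ⇒ mSvVm   [V → S v V]
mSvVm ⇒ mmSvvVm   [S → m S v]
mmSvvVm ⇒ mmmSvvvVm   [S → m S v]
mmmSvvvVm ⇒ mmmmSvvvvVm   [S → m S v]
mmmmSvvvvVm ⇒ mmmmmVmvvvvVm   [S → m V m]
mmmmmVmvvvvVm ⇒ mmmmmSmvvvvVm   [V → S]
mmmmmSmvvvvVm ⇒ mmmmmmVmmvvvvVm   [S → m V m]
mmmmmmVmmvvvvVm ⇒ mmmmmmvmmvvvvVm   [V → v]
mmmmmmvmmvvvvVm ⇒ mmmmmmvmmvvvvvm   [V → v]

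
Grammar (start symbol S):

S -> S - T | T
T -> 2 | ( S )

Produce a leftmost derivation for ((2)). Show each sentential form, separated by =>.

S => T => (S) => (T) => ((S)) => ((T)) => ((2))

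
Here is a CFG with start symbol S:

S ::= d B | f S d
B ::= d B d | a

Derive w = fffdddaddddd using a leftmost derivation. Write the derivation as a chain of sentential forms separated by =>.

S => fSd   [S ::= f S d]
fSd => ffSdd   [S ::= f S d]
ffSdd => fffSddd   [S ::= f S d]
fffSddd => fffdBddd   [S ::= d B]
fffdBddd => fffddBdddd   [B ::= d B d]
fffddBdddd => fffdddBddddd   [B ::= d B d]
fffdddBddddd => fffdddaddddd   [B ::= a]

S=>fSd=>ffSdd=>fffSddd=>fffdBddd=>fffddBdddd=>fffdddBddddd=>fffdddaddddd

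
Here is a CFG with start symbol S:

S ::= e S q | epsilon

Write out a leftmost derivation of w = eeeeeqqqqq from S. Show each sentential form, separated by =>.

S => eSq => eeSqq => eeeSqqq => eeeeSqqqq => eeeeeSqqqqq => eeeeeqqqqq

S => eSq   [S ::= e S q]
eSq => eeSqq   [S ::= e S q]
eeSqq => eeeSqqq   [S ::= e S q]
eeeSqqq => eeeeSqqqq   [S ::= e S q]
eeeeSqqqq => eeeeeSqqqqq   [S ::= e S q]
eeeeeSqqqqq => eeeeeqqqqq   [S ::= epsilon]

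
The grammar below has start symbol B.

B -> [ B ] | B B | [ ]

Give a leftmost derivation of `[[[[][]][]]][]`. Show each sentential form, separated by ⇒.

B ⇒ BB   [B -> B B]
BB ⇒ [B]B   [B -> [ B ]]
[B]B ⇒ [[B]]B   [B -> [ B ]]
[[B]]B ⇒ [[BB]]B   [B -> B B]
[[BB]]B ⇒ [[[B]B]]B   [B -> [ B ]]
[[[B]B]]B ⇒ [[[BB]B]]B   [B -> B B]
[[[BB]B]]B ⇒ [[[[]B]B]]B   [B -> [ ]]
[[[[]B]B]]B ⇒ [[[[][]]B]]B   [B -> [ ]]
[[[[][]]B]]B ⇒ [[[[][]][]]]B   [B -> [ ]]
[[[[][]][]]]B ⇒ [[[[][]][]]][]   [B -> [ ]]

B ⇒ BB ⇒ [B]B ⇒ [[B]]B ⇒ [[BB]]B ⇒ [[[B]B]]B ⇒ [[[BB]B]]B ⇒ [[[[]B]B]]B ⇒ [[[[][]]B]]B ⇒ [[[[][]][]]]B ⇒ [[[[][]][]]][]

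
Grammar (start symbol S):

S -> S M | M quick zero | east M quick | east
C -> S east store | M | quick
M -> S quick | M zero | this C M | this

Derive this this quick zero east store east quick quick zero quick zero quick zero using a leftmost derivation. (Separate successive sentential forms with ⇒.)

S ⇒ M quick zero ⇒ M zero quick zero ⇒ S quick zero quick zero ⇒ M quick zero quick zero quick zero ⇒ this C M quick zero quick zero quick zero ⇒ this S east store M quick zero quick zero quick zero ⇒ this M quick zero east store M quick zero quick zero quick zero ⇒ this this quick zero east store M quick zero quick zero quick zero ⇒ this this quick zero east store S quick quick zero quick zero quick zero ⇒ this this quick zero east store east quick quick zero quick zero quick zero

S ⇒ M quick zero   [S -> M quick zero]
M quick zero ⇒ M zero quick zero   [M -> M zero]
M zero quick zero ⇒ S quick zero quick zero   [M -> S quick]
S quick zero quick zero ⇒ M quick zero quick zero quick zero   [S -> M quick zero]
M quick zero quick zero quick zero ⇒ this C M quick zero quick zero quick zero   [M -> this C M]
this C M quick zero quick zero quick zero ⇒ this S east store M quick zero quick zero quick zero   [C -> S east store]
this S east store M quick zero quick zero quick zero ⇒ this M quick zero east store M quick zero quick zero quick zero   [S -> M quick zero]
this M quick zero east store M quick zero quick zero quick zero ⇒ this this quick zero east store M quick zero quick zero quick zero   [M -> this]
this this quick zero east store M quick zero quick zero quick zero ⇒ this this quick zero east store S quick quick zero quick zero quick zero   [M -> S quick]
this this quick zero east store S quick quick zero quick zero quick zero ⇒ this this quick zero east store east quick quick zero quick zero quick zero   [S -> east]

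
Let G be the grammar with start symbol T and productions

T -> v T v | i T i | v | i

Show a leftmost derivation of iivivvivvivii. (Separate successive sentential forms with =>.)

T => iTi => iiTii => iivTvii => iiviTivii => iivivTvivii => iivivvTvvivii => iivivvivvivii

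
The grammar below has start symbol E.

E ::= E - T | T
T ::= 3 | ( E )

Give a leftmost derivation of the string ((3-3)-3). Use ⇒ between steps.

E ⇒ T ⇒ (E) ⇒ (E-T) ⇒ (T-T) ⇒ ((E)-T) ⇒ ((E-T)-T) ⇒ ((T-T)-T) ⇒ ((3-T)-T) ⇒ ((3-3)-T) ⇒ ((3-3)-3)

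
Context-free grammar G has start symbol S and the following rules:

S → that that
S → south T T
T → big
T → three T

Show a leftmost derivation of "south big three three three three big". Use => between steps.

S => south T T   [S → south T T]
south T T => south big T   [T → big]
south big T => south big three T   [T → three T]
south big three T => south big three three T   [T → three T]
south big three three T => south big three three three T   [T → three T]
south big three three three T => south big three three three three T   [T → three T]
south big three three three three T => south big three three three three big   [T → big]

S => south T T => south big T => south big three T => south big three three T => south big three three three T => south big three three three three T => south big three three three three big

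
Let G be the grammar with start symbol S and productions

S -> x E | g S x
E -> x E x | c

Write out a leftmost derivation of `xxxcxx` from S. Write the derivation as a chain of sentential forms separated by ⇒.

S ⇒ xE ⇒ xxEx ⇒ xxxExx ⇒ xxxcxx

S ⇒ xE   [S -> x E]
xE ⇒ xxEx   [E -> x E x]
xxEx ⇒ xxxExx   [E -> x E x]
xxxExx ⇒ xxxcxx   [E -> c]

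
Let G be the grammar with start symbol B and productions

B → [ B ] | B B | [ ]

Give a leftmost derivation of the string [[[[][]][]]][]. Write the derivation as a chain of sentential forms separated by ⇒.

B ⇒ BB ⇒ [B]B ⇒ [[B]]B ⇒ [[BB]]B ⇒ [[[B]B]]B ⇒ [[[BB]B]]B ⇒ [[[[]B]B]]B ⇒ [[[[][]]B]]B ⇒ [[[[][]][]]]B ⇒ [[[[][]][]]][]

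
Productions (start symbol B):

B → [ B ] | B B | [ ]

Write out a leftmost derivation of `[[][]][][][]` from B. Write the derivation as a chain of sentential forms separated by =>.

B => BB   [B → B B]
BB => BBB   [B → B B]
BBB => BBBB   [B → B B]
BBBB => [B]BBB   [B → [ B ]]
[B]BBB => [BB]BBB   [B → B B]
[BB]BBB => [[]B]BBB   [B → [ ]]
[[]B]BBB => [[][]]BBB   [B → [ ]]
[[][]]BBB => [[][]][]BB   [B → [ ]]
[[][]][]BB => [[][]][][]B   [B → [ ]]
[[][]][][]B => [[][]][][][]   [B → [ ]]

B => BB => BBB => BBBB => [B]BBB => [BB]BBB => [[]B]BBB => [[][]]BBB => [[][]][]BB => [[][]][][]B => [[][]][][][]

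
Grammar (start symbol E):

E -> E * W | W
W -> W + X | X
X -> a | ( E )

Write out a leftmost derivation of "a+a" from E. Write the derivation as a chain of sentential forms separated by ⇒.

E ⇒ W ⇒ W+X ⇒ X+X ⇒ a+X ⇒ a+a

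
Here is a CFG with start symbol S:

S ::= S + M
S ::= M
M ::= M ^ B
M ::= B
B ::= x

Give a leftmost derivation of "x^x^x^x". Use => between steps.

S => M => M^B => M^B^B => M^B^B^B => B^B^B^B => x^B^B^B => x^x^B^B => x^x^x^B => x^x^x^x

S => M   [S ::= M]
M => M^B   [M ::= M ^ B]
M^B => M^B^B   [M ::= M ^ B]
M^B^B => M^B^B^B   [M ::= M ^ B]
M^B^B^B => B^B^B^B   [M ::= B]
B^B^B^B => x^B^B^B   [B ::= x]
x^B^B^B => x^x^B^B   [B ::= x]
x^x^B^B => x^x^x^B   [B ::= x]
x^x^x^B => x^x^x^x   [B ::= x]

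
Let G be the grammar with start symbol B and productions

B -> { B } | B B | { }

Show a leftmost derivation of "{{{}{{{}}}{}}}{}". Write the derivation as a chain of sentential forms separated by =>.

B=>BB=>{B}B=>{{B}}B=>{{BB}}B=>{{{}B}}B=>{{{}BB}}B=>{{{}{B}B}}B=>{{{}{{B}}B}}B=>{{{}{{{}}}B}}B=>{{{}{{{}}}{}}}B=>{{{}{{{}}}{}}}{}

B => BB   [B -> B B]
BB => {B}B   [B -> { B }]
{B}B => {{B}}B   [B -> { B }]
{{B}}B => {{BB}}B   [B -> B B]
{{BB}}B => {{{}B}}B   [B -> { }]
{{{}B}}B => {{{}BB}}B   [B -> B B]
{{{}BB}}B => {{{}{B}B}}B   [B -> { B }]
{{{}{B}B}}B => {{{}{{B}}B}}B   [B -> { B }]
{{{}{{B}}B}}B => {{{}{{{}}}B}}B   [B -> { }]
{{{}{{{}}}B}}B => {{{}{{{}}}{}}}B   [B -> { }]
{{{}{{{}}}{}}}B => {{{}{{{}}}{}}}{}   [B -> { }]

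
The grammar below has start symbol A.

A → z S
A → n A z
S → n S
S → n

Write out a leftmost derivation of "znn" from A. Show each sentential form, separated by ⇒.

A⇒zS⇒znS⇒znn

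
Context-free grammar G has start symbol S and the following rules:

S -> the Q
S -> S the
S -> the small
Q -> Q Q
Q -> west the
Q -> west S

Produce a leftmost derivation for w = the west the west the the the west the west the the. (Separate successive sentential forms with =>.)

S => S the   [S -> S the]
S the => the Q the   [S -> the Q]
the Q the => the Q Q the   [Q -> Q Q]
the Q Q the => the west S Q the   [Q -> west S]
the west S Q the => the west S the Q the   [S -> S the]
the west S the Q the => the west S the the Q the   [S -> S the]
the west S the the Q the => the west the Q the the Q the   [S -> the Q]
the west the Q the the Q the => the west the west the the the Q the   [Q -> west the]
the west the west the the the Q the => the west the west the the the west S the   [Q -> west S]
the west the west the the the west S the => the west the west the the the west the Q the   [S -> the Q]
the west the west the the the west the Q the => the west the west the the the west the west the the   [Q -> west the]

S => S the => the Q the => the Q Q the => the west S Q the => the west S the Q the => the west S the the Q the => the west the Q the the Q the => the west the west the the the Q the => the west the west the the the west S the => the west the west the the the west the Q the => the west the west the the the west the west the the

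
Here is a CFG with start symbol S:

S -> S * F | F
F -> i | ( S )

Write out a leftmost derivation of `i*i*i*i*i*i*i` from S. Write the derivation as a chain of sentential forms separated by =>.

S => S*F => S*F*F => S*F*F*F => S*F*F*F*F => S*F*F*F*F*F => S*F*F*F*F*F*F => F*F*F*F*F*F*F => i*F*F*F*F*F*F => i*i*F*F*F*F*F => i*i*i*F*F*F*F => i*i*i*i*F*F*F => i*i*i*i*i*F*F => i*i*i*i*i*i*F => i*i*i*i*i*i*i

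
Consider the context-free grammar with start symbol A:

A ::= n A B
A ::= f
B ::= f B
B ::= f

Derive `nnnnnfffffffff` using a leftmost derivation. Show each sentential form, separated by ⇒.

A⇒nAB⇒nnABB⇒nnnABBB⇒nnnnABBBB⇒nnnnnABBBBB⇒nnnnnfBBBBB⇒nnnnnffBBBBB⇒nnnnnfffBBBBB⇒nnnnnffffBBBBB⇒nnnnnfffffBBBB⇒nnnnnffffffBBB⇒nnnnnfffffffBB⇒nnnnnffffffffB⇒nnnnnfffffffff

A ⇒ nAB   [A ::= n A B]
nAB ⇒ nnABB   [A ::= n A B]
nnABB ⇒ nnnABBB   [A ::= n A B]
nnnABBB ⇒ nnnnABBBB   [A ::= n A B]
nnnnABBBB ⇒ nnnnnABBBBB   [A ::= n A B]
nnnnnABBBBB ⇒ nnnnnfBBBBB   [A ::= f]
nnnnnfBBBBB ⇒ nnnnnffBBBBB   [B ::= f B]
nnnnnffBBBBB ⇒ nnnnnfffBBBBB   [B ::= f B]
nnnnnfffBBBBB ⇒ nnnnnffffBBBBB   [B ::= f B]
nnnnnffffBBBBB ⇒ nnnnnfffffBBBB   [B ::= f]
nnnnnfffffBBBB ⇒ nnnnnffffffBBB   [B ::= f]
nnnnnffffffBBB ⇒ nnnnnfffffffBB   [B ::= f]
nnnnnfffffffBB ⇒ nnnnnffffffffB   [B ::= f]
nnnnnffffffffB ⇒ nnnnnfffffffff   [B ::= f]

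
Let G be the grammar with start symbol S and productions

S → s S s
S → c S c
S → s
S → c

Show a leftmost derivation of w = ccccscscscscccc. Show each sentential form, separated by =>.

S => cSc => ccScc => cccSccc => ccccScccc => ccccsSscccc => ccccscScscccc => ccccscsSscscccc => ccccscscscscccc

S => cSc   [S → c S c]
cSc => ccScc   [S → c S c]
ccScc => cccSccc   [S → c S c]
cccSccc => ccccScccc   [S → c S c]
ccccScccc => ccccsSscccc   [S → s S s]
ccccsSscccc => ccccscScscccc   [S → c S c]
ccccscScscccc => ccccscsSscscccc   [S → s S s]
ccccscsSscscccc => ccccscscscscccc   [S → c]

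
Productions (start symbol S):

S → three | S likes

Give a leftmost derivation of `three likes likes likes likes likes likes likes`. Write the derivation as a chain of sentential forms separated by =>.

S => S likes => S likes likes => S likes likes likes => S likes likes likes likes => S likes likes likes likes likes => S likes likes likes likes likes likes => S likes likes likes likes likes likes likes => three likes likes likes likes likes likes likes

S => S likes   [S → S likes]
S likes => S likes likes   [S → S likes]
S likes likes => S likes likes likes   [S → S likes]
S likes likes likes => S likes likes likes likes   [S → S likes]
S likes likes likes likes => S likes likes likes likes likes   [S → S likes]
S likes likes likes likes likes => S likes likes likes likes likes likes   [S → S likes]
S likes likes likes likes likes likes => S likes likes likes likes likes likes likes   [S → S likes]
S likes likes likes likes likes likes likes => three likes likes likes likes likes likes likes   [S → three]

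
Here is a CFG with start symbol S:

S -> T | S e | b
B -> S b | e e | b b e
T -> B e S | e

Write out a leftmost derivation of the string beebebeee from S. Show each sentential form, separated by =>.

S => Se   [S -> S e]
Se => Te   [S -> T]
Te => BeSe   [T -> B e S]
BeSe => SbeSe   [B -> S b]
SbeSe => SebeSe   [S -> S e]
SebeSe => SeebeSe   [S -> S e]
SeebeSe => beebeSe   [S -> b]
beebeSe => beebeSee   [S -> S e]
beebeSee => beebeSeee   [S -> S e]
beebeSeee => beebebeee   [S -> b]

S => Se => Te => BeSe => SbeSe => SebeSe => SeebeSe => beebeSe => beebeSee => beebeSeee => beebebeee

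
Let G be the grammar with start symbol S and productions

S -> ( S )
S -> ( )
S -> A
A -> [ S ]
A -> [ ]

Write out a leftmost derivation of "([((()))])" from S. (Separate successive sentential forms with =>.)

S => (S)   [S -> ( S )]
(S) => (A)   [S -> A]
(A) => ([S])   [A -> [ S ]]
([S]) => ([(S)])   [S -> ( S )]
([(S)]) => ([((S))])   [S -> ( S )]
([((S))]) => ([((()))])   [S -> ( )]

S => (S) => (A) => ([S]) => ([(S)]) => ([((S))]) => ([((()))])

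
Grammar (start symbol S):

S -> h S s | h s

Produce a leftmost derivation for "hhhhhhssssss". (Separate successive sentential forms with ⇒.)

S ⇒ hSs   [S -> h S s]
hSs ⇒ hhSss   [S -> h S s]
hhSss ⇒ hhhSsss   [S -> h S s]
hhhSsss ⇒ hhhhSssss   [S -> h S s]
hhhhSssss ⇒ hhhhhSsssss   [S -> h S s]
hhhhhSsssss ⇒ hhhhhhssssss   [S -> h s]

S ⇒ hSs ⇒ hhSss ⇒ hhhSsss ⇒ hhhhSssss ⇒ hhhhhSsssss ⇒ hhhhhhssssss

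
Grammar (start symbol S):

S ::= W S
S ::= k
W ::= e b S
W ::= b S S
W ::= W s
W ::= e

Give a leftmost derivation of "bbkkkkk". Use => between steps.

S => WS => bSSS => bWSSS => bbSSSSS => bbkSSSS => bbkkSSS => bbkkkSS => bbkkkkS => bbkkkkk

S => WS   [S ::= W S]
WS => bSSS   [W ::= b S S]
bSSS => bWSSS   [S ::= W S]
bWSSS => bbSSSSS   [W ::= b S S]
bbSSSSS => bbkSSSS   [S ::= k]
bbkSSSS => bbkkSSS   [S ::= k]
bbkkSSS => bbkkkSS   [S ::= k]
bbkkkSS => bbkkkkS   [S ::= k]
bbkkkkS => bbkkkkk   [S ::= k]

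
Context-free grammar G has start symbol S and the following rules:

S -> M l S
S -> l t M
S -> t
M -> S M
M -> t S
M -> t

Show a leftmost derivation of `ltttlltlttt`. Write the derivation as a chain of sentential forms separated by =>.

S => ltM => lttS => lttMlS => ltttlS => ltttlltM => ltttlltSM => ltttlltltMM => ltttlltlttM => ltttlltlttt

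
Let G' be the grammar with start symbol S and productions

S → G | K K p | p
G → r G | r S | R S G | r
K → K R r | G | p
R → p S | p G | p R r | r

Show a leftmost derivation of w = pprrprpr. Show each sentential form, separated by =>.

S => G   [S → G]
G => RSG   [G → R S G]
RSG => pGSG   [R → p G]
pGSG => pRSGSG   [G → R S G]
pRSGSG => ppRrSGSG   [R → p R r]
ppRrSGSG => pprrSGSG   [R → r]
pprrSGSG => pprrpGSG   [S → p]
pprrpGSG => pprrprSG   [G → r]
pprrprSG => pprrprpG   [S → p]
pprrprpG => pprrprpr   [G → r]

S => G => RSG => pGSG => pRSGSG => ppRrSGSG => pprrSGSG => pprrpGSG => pprrprSG => pprrprpG => pprrprpr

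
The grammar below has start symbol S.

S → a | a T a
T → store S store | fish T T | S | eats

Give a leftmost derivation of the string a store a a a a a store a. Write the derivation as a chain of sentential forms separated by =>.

S => a T a   [S → a T a]
a T a => a store S store a   [T → store S store]
a store S store a => a store a T a store a   [S → a T a]
a store a T a store a => a store a S a store a   [T → S]
a store a S a store a => a store a a T a a store a   [S → a T a]
a store a a T a a store a => a store a a S a a store a   [T → S]
a store a a S a a store a => a store a a a a a store a   [S → a]

S => a T a => a store S store a => a store a T a store a => a store a S a store a => a store a a T a a store a => a store a a S a a store a => a store a a a a a store a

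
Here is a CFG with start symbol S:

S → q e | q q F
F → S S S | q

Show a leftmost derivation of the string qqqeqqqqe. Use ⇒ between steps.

S ⇒ qqF   [S → q q F]
qqF ⇒ qqSSS   [F → S S S]
qqSSS ⇒ qqqeSS   [S → q e]
qqqeSS ⇒ qqqeqqFS   [S → q q F]
qqqeqqFS ⇒ qqqeqqqS   [F → q]
qqqeqqqS ⇒ qqqeqqqqe   [S → q e]

S ⇒ qqF ⇒ qqSSS ⇒ qqqeSS ⇒ qqqeqqFS ⇒ qqqeqqqS ⇒ qqqeqqqqe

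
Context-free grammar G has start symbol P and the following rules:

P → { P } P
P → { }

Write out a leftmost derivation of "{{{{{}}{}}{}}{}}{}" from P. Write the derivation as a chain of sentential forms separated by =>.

P => {P}P => {{P}P}P => {{{P}P}P}P => {{{{P}P}P}P}P => {{{{{}}P}P}P}P => {{{{{}}{}}P}P}P => {{{{{}}{}}{}}P}P => {{{{{}}{}}{}}{}}P => {{{{{}}{}}{}}{}}{}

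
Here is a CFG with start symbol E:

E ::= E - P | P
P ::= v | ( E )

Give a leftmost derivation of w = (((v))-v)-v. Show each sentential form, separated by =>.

E=>E-P=>P-P=>(E)-P=>(E-P)-P=>(P-P)-P=>((E)-P)-P=>((P)-P)-P=>(((E))-P)-P=>(((P))-P)-P=>(((v))-P)-P=>(((v))-v)-P=>(((v))-v)-v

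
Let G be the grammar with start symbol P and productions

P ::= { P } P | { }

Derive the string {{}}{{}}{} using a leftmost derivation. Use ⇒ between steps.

P ⇒ {P}P ⇒ {{}}P ⇒ {{}}{P}P ⇒ {{}}{{}}P ⇒ {{}}{{}}{}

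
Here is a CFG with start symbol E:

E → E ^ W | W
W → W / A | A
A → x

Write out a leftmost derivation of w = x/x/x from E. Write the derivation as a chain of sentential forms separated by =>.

E => W => W/A => W/A/A => A/A/A => x/A/A => x/x/A => x/x/x

E => W   [E → W]
W => W/A   [W → W / A]
W/A => W/A/A   [W → W / A]
W/A/A => A/A/A   [W → A]
A/A/A => x/A/A   [A → x]
x/A/A => x/x/A   [A → x]
x/x/A => x/x/x   [A → x]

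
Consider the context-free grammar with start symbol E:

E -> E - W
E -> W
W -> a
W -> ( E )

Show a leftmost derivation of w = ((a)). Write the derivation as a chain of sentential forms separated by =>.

E => W => (E) => (W) => ((E)) => ((W)) => ((a))

E => W   [E -> W]
W => (E)   [W -> ( E )]
(E) => (W)   [E -> W]
(W) => ((E))   [W -> ( E )]
((E)) => ((W))   [E -> W]
((W)) => ((a))   [W -> a]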